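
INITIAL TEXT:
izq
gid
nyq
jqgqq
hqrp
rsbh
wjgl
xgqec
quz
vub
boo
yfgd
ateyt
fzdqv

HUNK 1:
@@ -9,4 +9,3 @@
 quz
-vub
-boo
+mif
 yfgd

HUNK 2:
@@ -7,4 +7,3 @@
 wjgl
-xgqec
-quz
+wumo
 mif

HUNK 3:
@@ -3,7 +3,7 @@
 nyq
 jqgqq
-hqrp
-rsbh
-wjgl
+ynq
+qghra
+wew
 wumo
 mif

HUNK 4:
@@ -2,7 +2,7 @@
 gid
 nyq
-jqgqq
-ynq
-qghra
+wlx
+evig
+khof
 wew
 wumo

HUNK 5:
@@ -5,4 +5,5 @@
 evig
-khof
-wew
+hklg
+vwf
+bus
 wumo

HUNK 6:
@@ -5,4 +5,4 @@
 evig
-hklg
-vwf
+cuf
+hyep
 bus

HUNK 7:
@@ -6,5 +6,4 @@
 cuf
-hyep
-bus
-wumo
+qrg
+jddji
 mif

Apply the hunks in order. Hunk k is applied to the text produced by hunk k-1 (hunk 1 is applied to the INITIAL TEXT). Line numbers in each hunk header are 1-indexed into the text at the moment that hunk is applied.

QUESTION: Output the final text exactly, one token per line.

Hunk 1: at line 9 remove [vub,boo] add [mif] -> 13 lines: izq gid nyq jqgqq hqrp rsbh wjgl xgqec quz mif yfgd ateyt fzdqv
Hunk 2: at line 7 remove [xgqec,quz] add [wumo] -> 12 lines: izq gid nyq jqgqq hqrp rsbh wjgl wumo mif yfgd ateyt fzdqv
Hunk 3: at line 3 remove [hqrp,rsbh,wjgl] add [ynq,qghra,wew] -> 12 lines: izq gid nyq jqgqq ynq qghra wew wumo mif yfgd ateyt fzdqv
Hunk 4: at line 2 remove [jqgqq,ynq,qghra] add [wlx,evig,khof] -> 12 lines: izq gid nyq wlx evig khof wew wumo mif yfgd ateyt fzdqv
Hunk 5: at line 5 remove [khof,wew] add [hklg,vwf,bus] -> 13 lines: izq gid nyq wlx evig hklg vwf bus wumo mif yfgd ateyt fzdqv
Hunk 6: at line 5 remove [hklg,vwf] add [cuf,hyep] -> 13 lines: izq gid nyq wlx evig cuf hyep bus wumo mif yfgd ateyt fzdqv
Hunk 7: at line 6 remove [hyep,bus,wumo] add [qrg,jddji] -> 12 lines: izq gid nyq wlx evig cuf qrg jddji mif yfgd ateyt fzdqv

Answer: izq
gid
nyq
wlx
evig
cuf
qrg
jddji
mif
yfgd
ateyt
fzdqv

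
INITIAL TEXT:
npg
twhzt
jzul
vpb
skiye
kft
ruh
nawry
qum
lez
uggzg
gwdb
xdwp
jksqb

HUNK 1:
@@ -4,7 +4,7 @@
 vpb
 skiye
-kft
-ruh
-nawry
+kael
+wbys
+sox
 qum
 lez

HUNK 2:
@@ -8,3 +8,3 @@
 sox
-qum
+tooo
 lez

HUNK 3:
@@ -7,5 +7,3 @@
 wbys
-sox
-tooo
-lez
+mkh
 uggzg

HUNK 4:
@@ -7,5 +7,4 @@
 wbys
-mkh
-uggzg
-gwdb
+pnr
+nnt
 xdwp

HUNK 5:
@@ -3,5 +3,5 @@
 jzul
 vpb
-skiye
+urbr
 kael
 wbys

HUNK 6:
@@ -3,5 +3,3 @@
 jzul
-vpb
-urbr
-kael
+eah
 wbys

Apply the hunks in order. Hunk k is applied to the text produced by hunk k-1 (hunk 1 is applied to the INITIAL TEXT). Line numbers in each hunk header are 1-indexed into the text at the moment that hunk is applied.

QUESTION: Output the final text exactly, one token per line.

Answer: npg
twhzt
jzul
eah
wbys
pnr
nnt
xdwp
jksqb

Derivation:
Hunk 1: at line 4 remove [kft,ruh,nawry] add [kael,wbys,sox] -> 14 lines: npg twhzt jzul vpb skiye kael wbys sox qum lez uggzg gwdb xdwp jksqb
Hunk 2: at line 8 remove [qum] add [tooo] -> 14 lines: npg twhzt jzul vpb skiye kael wbys sox tooo lez uggzg gwdb xdwp jksqb
Hunk 3: at line 7 remove [sox,tooo,lez] add [mkh] -> 12 lines: npg twhzt jzul vpb skiye kael wbys mkh uggzg gwdb xdwp jksqb
Hunk 4: at line 7 remove [mkh,uggzg,gwdb] add [pnr,nnt] -> 11 lines: npg twhzt jzul vpb skiye kael wbys pnr nnt xdwp jksqb
Hunk 5: at line 3 remove [skiye] add [urbr] -> 11 lines: npg twhzt jzul vpb urbr kael wbys pnr nnt xdwp jksqb
Hunk 6: at line 3 remove [vpb,urbr,kael] add [eah] -> 9 lines: npg twhzt jzul eah wbys pnr nnt xdwp jksqb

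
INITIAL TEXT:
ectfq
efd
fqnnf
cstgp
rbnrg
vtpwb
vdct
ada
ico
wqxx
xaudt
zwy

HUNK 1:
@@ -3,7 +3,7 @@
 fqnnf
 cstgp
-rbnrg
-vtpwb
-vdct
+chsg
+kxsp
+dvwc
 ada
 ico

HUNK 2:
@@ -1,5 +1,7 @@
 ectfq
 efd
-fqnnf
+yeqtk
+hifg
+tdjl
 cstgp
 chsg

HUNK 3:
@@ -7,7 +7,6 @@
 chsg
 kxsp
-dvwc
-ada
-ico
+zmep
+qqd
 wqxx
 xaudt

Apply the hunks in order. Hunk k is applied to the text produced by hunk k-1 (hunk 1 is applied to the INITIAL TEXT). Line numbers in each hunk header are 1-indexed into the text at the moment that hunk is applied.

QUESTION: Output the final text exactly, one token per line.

Hunk 1: at line 3 remove [rbnrg,vtpwb,vdct] add [chsg,kxsp,dvwc] -> 12 lines: ectfq efd fqnnf cstgp chsg kxsp dvwc ada ico wqxx xaudt zwy
Hunk 2: at line 1 remove [fqnnf] add [yeqtk,hifg,tdjl] -> 14 lines: ectfq efd yeqtk hifg tdjl cstgp chsg kxsp dvwc ada ico wqxx xaudt zwy
Hunk 3: at line 7 remove [dvwc,ada,ico] add [zmep,qqd] -> 13 lines: ectfq efd yeqtk hifg tdjl cstgp chsg kxsp zmep qqd wqxx xaudt zwy

Answer: ectfq
efd
yeqtk
hifg
tdjl
cstgp
chsg
kxsp
zmep
qqd
wqxx
xaudt
zwy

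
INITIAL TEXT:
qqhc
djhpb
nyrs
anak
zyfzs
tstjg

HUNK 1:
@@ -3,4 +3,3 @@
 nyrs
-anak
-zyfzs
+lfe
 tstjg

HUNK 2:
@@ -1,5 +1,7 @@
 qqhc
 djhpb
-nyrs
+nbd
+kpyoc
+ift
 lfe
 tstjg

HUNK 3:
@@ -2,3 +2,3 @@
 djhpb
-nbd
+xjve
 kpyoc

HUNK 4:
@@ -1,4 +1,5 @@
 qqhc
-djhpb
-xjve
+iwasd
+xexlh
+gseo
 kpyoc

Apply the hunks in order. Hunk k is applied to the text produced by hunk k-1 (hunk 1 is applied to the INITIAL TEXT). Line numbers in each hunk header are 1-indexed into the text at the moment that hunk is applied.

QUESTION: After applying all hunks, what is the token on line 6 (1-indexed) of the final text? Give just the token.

Answer: ift

Derivation:
Hunk 1: at line 3 remove [anak,zyfzs] add [lfe] -> 5 lines: qqhc djhpb nyrs lfe tstjg
Hunk 2: at line 1 remove [nyrs] add [nbd,kpyoc,ift] -> 7 lines: qqhc djhpb nbd kpyoc ift lfe tstjg
Hunk 3: at line 2 remove [nbd] add [xjve] -> 7 lines: qqhc djhpb xjve kpyoc ift lfe tstjg
Hunk 4: at line 1 remove [djhpb,xjve] add [iwasd,xexlh,gseo] -> 8 lines: qqhc iwasd xexlh gseo kpyoc ift lfe tstjg
Final line 6: ift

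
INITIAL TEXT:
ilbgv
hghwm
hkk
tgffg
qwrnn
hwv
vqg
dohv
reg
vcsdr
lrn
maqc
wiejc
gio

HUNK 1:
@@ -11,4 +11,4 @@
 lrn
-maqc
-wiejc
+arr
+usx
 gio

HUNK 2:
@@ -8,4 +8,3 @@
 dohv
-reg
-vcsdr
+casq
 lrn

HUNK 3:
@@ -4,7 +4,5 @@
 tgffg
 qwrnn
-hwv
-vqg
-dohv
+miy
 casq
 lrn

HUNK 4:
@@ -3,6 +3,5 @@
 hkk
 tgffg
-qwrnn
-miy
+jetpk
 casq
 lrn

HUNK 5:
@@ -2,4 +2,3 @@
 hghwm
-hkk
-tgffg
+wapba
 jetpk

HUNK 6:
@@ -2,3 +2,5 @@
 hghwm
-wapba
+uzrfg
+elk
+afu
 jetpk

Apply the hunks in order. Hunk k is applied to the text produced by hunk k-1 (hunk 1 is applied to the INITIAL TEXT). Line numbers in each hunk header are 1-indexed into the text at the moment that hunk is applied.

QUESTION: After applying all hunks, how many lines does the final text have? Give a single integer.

Answer: 11

Derivation:
Hunk 1: at line 11 remove [maqc,wiejc] add [arr,usx] -> 14 lines: ilbgv hghwm hkk tgffg qwrnn hwv vqg dohv reg vcsdr lrn arr usx gio
Hunk 2: at line 8 remove [reg,vcsdr] add [casq] -> 13 lines: ilbgv hghwm hkk tgffg qwrnn hwv vqg dohv casq lrn arr usx gio
Hunk 3: at line 4 remove [hwv,vqg,dohv] add [miy] -> 11 lines: ilbgv hghwm hkk tgffg qwrnn miy casq lrn arr usx gio
Hunk 4: at line 3 remove [qwrnn,miy] add [jetpk] -> 10 lines: ilbgv hghwm hkk tgffg jetpk casq lrn arr usx gio
Hunk 5: at line 2 remove [hkk,tgffg] add [wapba] -> 9 lines: ilbgv hghwm wapba jetpk casq lrn arr usx gio
Hunk 6: at line 2 remove [wapba] add [uzrfg,elk,afu] -> 11 lines: ilbgv hghwm uzrfg elk afu jetpk casq lrn arr usx gio
Final line count: 11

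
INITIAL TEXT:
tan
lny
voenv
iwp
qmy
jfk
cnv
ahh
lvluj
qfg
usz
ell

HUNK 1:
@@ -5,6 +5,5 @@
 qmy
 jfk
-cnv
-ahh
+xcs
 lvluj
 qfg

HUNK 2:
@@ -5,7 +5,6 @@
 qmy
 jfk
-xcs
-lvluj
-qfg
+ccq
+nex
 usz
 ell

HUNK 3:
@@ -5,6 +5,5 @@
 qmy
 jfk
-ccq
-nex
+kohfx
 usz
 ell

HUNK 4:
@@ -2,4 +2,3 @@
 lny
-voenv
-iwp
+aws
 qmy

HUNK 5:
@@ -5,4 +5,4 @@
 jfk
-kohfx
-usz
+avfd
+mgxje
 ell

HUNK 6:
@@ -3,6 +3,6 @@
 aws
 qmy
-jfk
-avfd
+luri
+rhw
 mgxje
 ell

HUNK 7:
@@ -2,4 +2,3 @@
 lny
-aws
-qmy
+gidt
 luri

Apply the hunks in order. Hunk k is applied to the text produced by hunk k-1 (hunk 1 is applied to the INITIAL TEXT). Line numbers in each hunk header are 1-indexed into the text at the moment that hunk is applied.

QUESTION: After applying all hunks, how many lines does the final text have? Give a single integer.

Hunk 1: at line 5 remove [cnv,ahh] add [xcs] -> 11 lines: tan lny voenv iwp qmy jfk xcs lvluj qfg usz ell
Hunk 2: at line 5 remove [xcs,lvluj,qfg] add [ccq,nex] -> 10 lines: tan lny voenv iwp qmy jfk ccq nex usz ell
Hunk 3: at line 5 remove [ccq,nex] add [kohfx] -> 9 lines: tan lny voenv iwp qmy jfk kohfx usz ell
Hunk 4: at line 2 remove [voenv,iwp] add [aws] -> 8 lines: tan lny aws qmy jfk kohfx usz ell
Hunk 5: at line 5 remove [kohfx,usz] add [avfd,mgxje] -> 8 lines: tan lny aws qmy jfk avfd mgxje ell
Hunk 6: at line 3 remove [jfk,avfd] add [luri,rhw] -> 8 lines: tan lny aws qmy luri rhw mgxje ell
Hunk 7: at line 2 remove [aws,qmy] add [gidt] -> 7 lines: tan lny gidt luri rhw mgxje ell
Final line count: 7

Answer: 7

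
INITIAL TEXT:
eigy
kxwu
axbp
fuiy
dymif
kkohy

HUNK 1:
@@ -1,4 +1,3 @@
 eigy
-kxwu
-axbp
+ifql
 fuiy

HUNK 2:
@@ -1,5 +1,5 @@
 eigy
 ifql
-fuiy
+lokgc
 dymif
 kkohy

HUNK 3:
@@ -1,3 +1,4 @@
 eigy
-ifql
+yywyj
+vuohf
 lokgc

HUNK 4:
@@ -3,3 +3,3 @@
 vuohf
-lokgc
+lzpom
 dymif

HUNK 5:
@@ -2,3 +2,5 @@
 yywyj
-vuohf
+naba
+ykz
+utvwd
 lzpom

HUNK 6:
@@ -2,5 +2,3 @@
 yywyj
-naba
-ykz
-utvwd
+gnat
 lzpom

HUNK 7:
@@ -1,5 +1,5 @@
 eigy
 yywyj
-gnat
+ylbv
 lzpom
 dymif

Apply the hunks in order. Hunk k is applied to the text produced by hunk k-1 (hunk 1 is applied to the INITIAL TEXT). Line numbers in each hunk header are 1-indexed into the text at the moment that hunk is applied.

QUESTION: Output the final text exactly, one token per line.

Answer: eigy
yywyj
ylbv
lzpom
dymif
kkohy

Derivation:
Hunk 1: at line 1 remove [kxwu,axbp] add [ifql] -> 5 lines: eigy ifql fuiy dymif kkohy
Hunk 2: at line 1 remove [fuiy] add [lokgc] -> 5 lines: eigy ifql lokgc dymif kkohy
Hunk 3: at line 1 remove [ifql] add [yywyj,vuohf] -> 6 lines: eigy yywyj vuohf lokgc dymif kkohy
Hunk 4: at line 3 remove [lokgc] add [lzpom] -> 6 lines: eigy yywyj vuohf lzpom dymif kkohy
Hunk 5: at line 2 remove [vuohf] add [naba,ykz,utvwd] -> 8 lines: eigy yywyj naba ykz utvwd lzpom dymif kkohy
Hunk 6: at line 2 remove [naba,ykz,utvwd] add [gnat] -> 6 lines: eigy yywyj gnat lzpom dymif kkohy
Hunk 7: at line 1 remove [gnat] add [ylbv] -> 6 lines: eigy yywyj ylbv lzpom dymif kkohy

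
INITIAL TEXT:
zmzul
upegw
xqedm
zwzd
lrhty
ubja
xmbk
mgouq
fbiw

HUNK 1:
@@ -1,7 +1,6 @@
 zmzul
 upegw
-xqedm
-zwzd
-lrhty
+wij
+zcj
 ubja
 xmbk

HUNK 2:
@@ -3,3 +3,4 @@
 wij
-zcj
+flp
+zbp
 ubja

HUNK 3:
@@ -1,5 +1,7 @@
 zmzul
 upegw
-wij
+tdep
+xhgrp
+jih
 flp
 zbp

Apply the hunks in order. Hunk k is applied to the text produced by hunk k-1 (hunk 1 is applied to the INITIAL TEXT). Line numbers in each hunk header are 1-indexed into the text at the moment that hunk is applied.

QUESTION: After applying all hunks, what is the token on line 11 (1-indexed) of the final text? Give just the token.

Answer: fbiw

Derivation:
Hunk 1: at line 1 remove [xqedm,zwzd,lrhty] add [wij,zcj] -> 8 lines: zmzul upegw wij zcj ubja xmbk mgouq fbiw
Hunk 2: at line 3 remove [zcj] add [flp,zbp] -> 9 lines: zmzul upegw wij flp zbp ubja xmbk mgouq fbiw
Hunk 3: at line 1 remove [wij] add [tdep,xhgrp,jih] -> 11 lines: zmzul upegw tdep xhgrp jih flp zbp ubja xmbk mgouq fbiw
Final line 11: fbiw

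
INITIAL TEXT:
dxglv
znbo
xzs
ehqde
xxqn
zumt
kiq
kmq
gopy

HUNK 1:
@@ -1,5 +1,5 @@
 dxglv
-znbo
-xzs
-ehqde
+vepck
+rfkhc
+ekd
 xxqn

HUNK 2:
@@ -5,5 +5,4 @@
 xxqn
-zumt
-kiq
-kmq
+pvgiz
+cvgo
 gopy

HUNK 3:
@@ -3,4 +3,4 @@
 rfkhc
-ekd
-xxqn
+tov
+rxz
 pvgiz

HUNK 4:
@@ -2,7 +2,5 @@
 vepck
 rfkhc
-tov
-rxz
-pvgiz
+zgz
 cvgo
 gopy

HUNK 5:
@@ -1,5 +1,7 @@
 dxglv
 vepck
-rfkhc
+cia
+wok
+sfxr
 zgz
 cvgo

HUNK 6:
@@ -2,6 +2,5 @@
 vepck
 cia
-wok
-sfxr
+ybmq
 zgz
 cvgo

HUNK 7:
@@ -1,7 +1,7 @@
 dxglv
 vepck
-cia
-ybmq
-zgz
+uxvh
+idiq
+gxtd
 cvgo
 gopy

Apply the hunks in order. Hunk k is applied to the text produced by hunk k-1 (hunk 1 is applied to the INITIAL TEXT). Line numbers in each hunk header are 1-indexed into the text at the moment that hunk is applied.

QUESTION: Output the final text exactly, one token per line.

Answer: dxglv
vepck
uxvh
idiq
gxtd
cvgo
gopy

Derivation:
Hunk 1: at line 1 remove [znbo,xzs,ehqde] add [vepck,rfkhc,ekd] -> 9 lines: dxglv vepck rfkhc ekd xxqn zumt kiq kmq gopy
Hunk 2: at line 5 remove [zumt,kiq,kmq] add [pvgiz,cvgo] -> 8 lines: dxglv vepck rfkhc ekd xxqn pvgiz cvgo gopy
Hunk 3: at line 3 remove [ekd,xxqn] add [tov,rxz] -> 8 lines: dxglv vepck rfkhc tov rxz pvgiz cvgo gopy
Hunk 4: at line 2 remove [tov,rxz,pvgiz] add [zgz] -> 6 lines: dxglv vepck rfkhc zgz cvgo gopy
Hunk 5: at line 1 remove [rfkhc] add [cia,wok,sfxr] -> 8 lines: dxglv vepck cia wok sfxr zgz cvgo gopy
Hunk 6: at line 2 remove [wok,sfxr] add [ybmq] -> 7 lines: dxglv vepck cia ybmq zgz cvgo gopy
Hunk 7: at line 1 remove [cia,ybmq,zgz] add [uxvh,idiq,gxtd] -> 7 lines: dxglv vepck uxvh idiq gxtd cvgo gopy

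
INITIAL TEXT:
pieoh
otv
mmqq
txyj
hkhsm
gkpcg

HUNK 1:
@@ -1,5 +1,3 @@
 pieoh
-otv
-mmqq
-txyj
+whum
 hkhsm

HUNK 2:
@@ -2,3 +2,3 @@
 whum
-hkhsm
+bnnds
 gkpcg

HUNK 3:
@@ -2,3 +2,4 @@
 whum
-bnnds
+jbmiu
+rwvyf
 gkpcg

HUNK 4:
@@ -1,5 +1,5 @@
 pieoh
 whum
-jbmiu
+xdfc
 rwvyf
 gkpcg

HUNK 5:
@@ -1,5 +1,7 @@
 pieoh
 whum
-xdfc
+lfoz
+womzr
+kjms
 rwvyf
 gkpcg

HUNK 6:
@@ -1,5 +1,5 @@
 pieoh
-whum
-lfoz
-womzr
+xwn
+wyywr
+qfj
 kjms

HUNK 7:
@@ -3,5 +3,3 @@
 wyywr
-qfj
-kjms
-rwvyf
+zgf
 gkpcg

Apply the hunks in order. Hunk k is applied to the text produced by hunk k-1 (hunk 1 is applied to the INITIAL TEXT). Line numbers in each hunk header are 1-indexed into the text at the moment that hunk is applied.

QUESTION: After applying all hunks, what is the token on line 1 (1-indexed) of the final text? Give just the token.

Hunk 1: at line 1 remove [otv,mmqq,txyj] add [whum] -> 4 lines: pieoh whum hkhsm gkpcg
Hunk 2: at line 2 remove [hkhsm] add [bnnds] -> 4 lines: pieoh whum bnnds gkpcg
Hunk 3: at line 2 remove [bnnds] add [jbmiu,rwvyf] -> 5 lines: pieoh whum jbmiu rwvyf gkpcg
Hunk 4: at line 1 remove [jbmiu] add [xdfc] -> 5 lines: pieoh whum xdfc rwvyf gkpcg
Hunk 5: at line 1 remove [xdfc] add [lfoz,womzr,kjms] -> 7 lines: pieoh whum lfoz womzr kjms rwvyf gkpcg
Hunk 6: at line 1 remove [whum,lfoz,womzr] add [xwn,wyywr,qfj] -> 7 lines: pieoh xwn wyywr qfj kjms rwvyf gkpcg
Hunk 7: at line 3 remove [qfj,kjms,rwvyf] add [zgf] -> 5 lines: pieoh xwn wyywr zgf gkpcg
Final line 1: pieoh

Answer: pieoh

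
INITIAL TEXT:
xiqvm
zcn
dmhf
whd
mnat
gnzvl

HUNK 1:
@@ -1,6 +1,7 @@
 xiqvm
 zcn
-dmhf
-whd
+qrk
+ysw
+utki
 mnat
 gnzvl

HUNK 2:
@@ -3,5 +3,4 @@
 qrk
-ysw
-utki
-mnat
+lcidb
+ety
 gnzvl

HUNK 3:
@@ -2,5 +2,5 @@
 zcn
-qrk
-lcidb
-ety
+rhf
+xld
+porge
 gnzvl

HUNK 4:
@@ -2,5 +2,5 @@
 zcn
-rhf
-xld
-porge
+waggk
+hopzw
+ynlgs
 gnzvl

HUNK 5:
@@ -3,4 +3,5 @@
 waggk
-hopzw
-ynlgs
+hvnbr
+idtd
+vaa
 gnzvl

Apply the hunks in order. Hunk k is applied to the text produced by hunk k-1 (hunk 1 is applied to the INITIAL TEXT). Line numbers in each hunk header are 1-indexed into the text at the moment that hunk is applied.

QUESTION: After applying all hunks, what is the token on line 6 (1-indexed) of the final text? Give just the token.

Hunk 1: at line 1 remove [dmhf,whd] add [qrk,ysw,utki] -> 7 lines: xiqvm zcn qrk ysw utki mnat gnzvl
Hunk 2: at line 3 remove [ysw,utki,mnat] add [lcidb,ety] -> 6 lines: xiqvm zcn qrk lcidb ety gnzvl
Hunk 3: at line 2 remove [qrk,lcidb,ety] add [rhf,xld,porge] -> 6 lines: xiqvm zcn rhf xld porge gnzvl
Hunk 4: at line 2 remove [rhf,xld,porge] add [waggk,hopzw,ynlgs] -> 6 lines: xiqvm zcn waggk hopzw ynlgs gnzvl
Hunk 5: at line 3 remove [hopzw,ynlgs] add [hvnbr,idtd,vaa] -> 7 lines: xiqvm zcn waggk hvnbr idtd vaa gnzvl
Final line 6: vaa

Answer: vaa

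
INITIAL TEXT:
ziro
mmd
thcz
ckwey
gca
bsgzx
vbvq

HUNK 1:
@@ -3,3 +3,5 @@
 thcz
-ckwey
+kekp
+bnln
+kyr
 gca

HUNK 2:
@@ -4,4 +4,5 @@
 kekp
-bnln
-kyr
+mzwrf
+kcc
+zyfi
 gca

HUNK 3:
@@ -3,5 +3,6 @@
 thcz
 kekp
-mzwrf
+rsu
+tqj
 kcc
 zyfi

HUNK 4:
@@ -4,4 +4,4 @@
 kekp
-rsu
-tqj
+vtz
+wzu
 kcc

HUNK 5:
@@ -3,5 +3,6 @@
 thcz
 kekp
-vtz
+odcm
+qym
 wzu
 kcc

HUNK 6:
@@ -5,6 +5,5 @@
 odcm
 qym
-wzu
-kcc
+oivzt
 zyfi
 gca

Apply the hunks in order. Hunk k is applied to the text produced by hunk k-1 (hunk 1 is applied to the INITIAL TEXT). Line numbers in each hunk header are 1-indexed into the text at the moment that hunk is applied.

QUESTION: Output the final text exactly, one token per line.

Answer: ziro
mmd
thcz
kekp
odcm
qym
oivzt
zyfi
gca
bsgzx
vbvq

Derivation:
Hunk 1: at line 3 remove [ckwey] add [kekp,bnln,kyr] -> 9 lines: ziro mmd thcz kekp bnln kyr gca bsgzx vbvq
Hunk 2: at line 4 remove [bnln,kyr] add [mzwrf,kcc,zyfi] -> 10 lines: ziro mmd thcz kekp mzwrf kcc zyfi gca bsgzx vbvq
Hunk 3: at line 3 remove [mzwrf] add [rsu,tqj] -> 11 lines: ziro mmd thcz kekp rsu tqj kcc zyfi gca bsgzx vbvq
Hunk 4: at line 4 remove [rsu,tqj] add [vtz,wzu] -> 11 lines: ziro mmd thcz kekp vtz wzu kcc zyfi gca bsgzx vbvq
Hunk 5: at line 3 remove [vtz] add [odcm,qym] -> 12 lines: ziro mmd thcz kekp odcm qym wzu kcc zyfi gca bsgzx vbvq
Hunk 6: at line 5 remove [wzu,kcc] add [oivzt] -> 11 lines: ziro mmd thcz kekp odcm qym oivzt zyfi gca bsgzx vbvq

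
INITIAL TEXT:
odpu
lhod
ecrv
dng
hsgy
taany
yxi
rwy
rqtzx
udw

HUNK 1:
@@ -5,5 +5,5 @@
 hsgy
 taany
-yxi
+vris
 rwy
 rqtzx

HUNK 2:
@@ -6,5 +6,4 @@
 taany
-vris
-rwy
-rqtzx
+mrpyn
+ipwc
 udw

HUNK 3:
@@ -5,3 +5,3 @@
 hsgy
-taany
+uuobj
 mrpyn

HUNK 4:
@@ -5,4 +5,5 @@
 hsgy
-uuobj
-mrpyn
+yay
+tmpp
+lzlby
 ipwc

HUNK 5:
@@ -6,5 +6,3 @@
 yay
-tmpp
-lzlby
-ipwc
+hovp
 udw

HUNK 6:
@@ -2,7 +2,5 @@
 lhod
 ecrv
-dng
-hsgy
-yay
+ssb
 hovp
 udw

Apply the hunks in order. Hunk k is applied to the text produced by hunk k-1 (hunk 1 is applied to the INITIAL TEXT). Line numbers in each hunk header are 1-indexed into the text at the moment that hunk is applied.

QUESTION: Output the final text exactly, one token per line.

Hunk 1: at line 5 remove [yxi] add [vris] -> 10 lines: odpu lhod ecrv dng hsgy taany vris rwy rqtzx udw
Hunk 2: at line 6 remove [vris,rwy,rqtzx] add [mrpyn,ipwc] -> 9 lines: odpu lhod ecrv dng hsgy taany mrpyn ipwc udw
Hunk 3: at line 5 remove [taany] add [uuobj] -> 9 lines: odpu lhod ecrv dng hsgy uuobj mrpyn ipwc udw
Hunk 4: at line 5 remove [uuobj,mrpyn] add [yay,tmpp,lzlby] -> 10 lines: odpu lhod ecrv dng hsgy yay tmpp lzlby ipwc udw
Hunk 5: at line 6 remove [tmpp,lzlby,ipwc] add [hovp] -> 8 lines: odpu lhod ecrv dng hsgy yay hovp udw
Hunk 6: at line 2 remove [dng,hsgy,yay] add [ssb] -> 6 lines: odpu lhod ecrv ssb hovp udw

Answer: odpu
lhod
ecrv
ssb
hovp
udw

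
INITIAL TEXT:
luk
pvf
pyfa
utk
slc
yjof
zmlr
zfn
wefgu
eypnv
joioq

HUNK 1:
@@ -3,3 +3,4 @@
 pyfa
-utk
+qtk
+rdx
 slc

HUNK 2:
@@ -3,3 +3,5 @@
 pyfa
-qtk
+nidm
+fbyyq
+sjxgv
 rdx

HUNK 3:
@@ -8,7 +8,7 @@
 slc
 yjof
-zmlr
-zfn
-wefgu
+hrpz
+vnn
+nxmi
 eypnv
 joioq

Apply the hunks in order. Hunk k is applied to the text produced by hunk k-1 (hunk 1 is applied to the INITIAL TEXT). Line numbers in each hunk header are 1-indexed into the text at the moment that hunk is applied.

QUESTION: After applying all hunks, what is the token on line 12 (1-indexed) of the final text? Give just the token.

Answer: nxmi

Derivation:
Hunk 1: at line 3 remove [utk] add [qtk,rdx] -> 12 lines: luk pvf pyfa qtk rdx slc yjof zmlr zfn wefgu eypnv joioq
Hunk 2: at line 3 remove [qtk] add [nidm,fbyyq,sjxgv] -> 14 lines: luk pvf pyfa nidm fbyyq sjxgv rdx slc yjof zmlr zfn wefgu eypnv joioq
Hunk 3: at line 8 remove [zmlr,zfn,wefgu] add [hrpz,vnn,nxmi] -> 14 lines: luk pvf pyfa nidm fbyyq sjxgv rdx slc yjof hrpz vnn nxmi eypnv joioq
Final line 12: nxmi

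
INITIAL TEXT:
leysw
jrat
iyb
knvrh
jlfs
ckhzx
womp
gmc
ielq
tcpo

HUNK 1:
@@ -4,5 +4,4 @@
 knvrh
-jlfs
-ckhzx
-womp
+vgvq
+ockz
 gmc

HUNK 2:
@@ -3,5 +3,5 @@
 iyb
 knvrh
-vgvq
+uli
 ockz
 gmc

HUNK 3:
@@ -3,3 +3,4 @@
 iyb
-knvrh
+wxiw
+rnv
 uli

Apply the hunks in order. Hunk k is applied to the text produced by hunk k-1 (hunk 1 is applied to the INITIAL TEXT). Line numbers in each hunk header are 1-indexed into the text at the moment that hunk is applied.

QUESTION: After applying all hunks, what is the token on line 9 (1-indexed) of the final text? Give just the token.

Answer: ielq

Derivation:
Hunk 1: at line 4 remove [jlfs,ckhzx,womp] add [vgvq,ockz] -> 9 lines: leysw jrat iyb knvrh vgvq ockz gmc ielq tcpo
Hunk 2: at line 3 remove [vgvq] add [uli] -> 9 lines: leysw jrat iyb knvrh uli ockz gmc ielq tcpo
Hunk 3: at line 3 remove [knvrh] add [wxiw,rnv] -> 10 lines: leysw jrat iyb wxiw rnv uli ockz gmc ielq tcpo
Final line 9: ielq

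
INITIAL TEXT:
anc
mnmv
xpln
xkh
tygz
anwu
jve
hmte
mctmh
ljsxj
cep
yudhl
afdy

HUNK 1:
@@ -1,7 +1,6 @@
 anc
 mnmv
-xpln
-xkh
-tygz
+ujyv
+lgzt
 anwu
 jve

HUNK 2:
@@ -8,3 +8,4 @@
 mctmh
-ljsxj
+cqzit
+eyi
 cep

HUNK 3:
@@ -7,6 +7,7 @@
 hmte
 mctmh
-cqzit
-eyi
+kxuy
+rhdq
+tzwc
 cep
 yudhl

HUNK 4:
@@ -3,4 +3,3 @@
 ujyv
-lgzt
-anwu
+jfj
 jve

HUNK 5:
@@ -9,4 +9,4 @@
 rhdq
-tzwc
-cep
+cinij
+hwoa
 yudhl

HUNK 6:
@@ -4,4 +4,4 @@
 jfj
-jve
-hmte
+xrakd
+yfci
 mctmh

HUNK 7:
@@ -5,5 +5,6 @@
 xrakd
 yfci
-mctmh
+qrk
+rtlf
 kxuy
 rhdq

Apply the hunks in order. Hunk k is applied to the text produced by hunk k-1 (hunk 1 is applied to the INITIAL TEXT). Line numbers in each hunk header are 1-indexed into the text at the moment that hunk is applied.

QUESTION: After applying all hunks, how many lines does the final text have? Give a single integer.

Hunk 1: at line 1 remove [xpln,xkh,tygz] add [ujyv,lgzt] -> 12 lines: anc mnmv ujyv lgzt anwu jve hmte mctmh ljsxj cep yudhl afdy
Hunk 2: at line 8 remove [ljsxj] add [cqzit,eyi] -> 13 lines: anc mnmv ujyv lgzt anwu jve hmte mctmh cqzit eyi cep yudhl afdy
Hunk 3: at line 7 remove [cqzit,eyi] add [kxuy,rhdq,tzwc] -> 14 lines: anc mnmv ujyv lgzt anwu jve hmte mctmh kxuy rhdq tzwc cep yudhl afdy
Hunk 4: at line 3 remove [lgzt,anwu] add [jfj] -> 13 lines: anc mnmv ujyv jfj jve hmte mctmh kxuy rhdq tzwc cep yudhl afdy
Hunk 5: at line 9 remove [tzwc,cep] add [cinij,hwoa] -> 13 lines: anc mnmv ujyv jfj jve hmte mctmh kxuy rhdq cinij hwoa yudhl afdy
Hunk 6: at line 4 remove [jve,hmte] add [xrakd,yfci] -> 13 lines: anc mnmv ujyv jfj xrakd yfci mctmh kxuy rhdq cinij hwoa yudhl afdy
Hunk 7: at line 5 remove [mctmh] add [qrk,rtlf] -> 14 lines: anc mnmv ujyv jfj xrakd yfci qrk rtlf kxuy rhdq cinij hwoa yudhl afdy
Final line count: 14

Answer: 14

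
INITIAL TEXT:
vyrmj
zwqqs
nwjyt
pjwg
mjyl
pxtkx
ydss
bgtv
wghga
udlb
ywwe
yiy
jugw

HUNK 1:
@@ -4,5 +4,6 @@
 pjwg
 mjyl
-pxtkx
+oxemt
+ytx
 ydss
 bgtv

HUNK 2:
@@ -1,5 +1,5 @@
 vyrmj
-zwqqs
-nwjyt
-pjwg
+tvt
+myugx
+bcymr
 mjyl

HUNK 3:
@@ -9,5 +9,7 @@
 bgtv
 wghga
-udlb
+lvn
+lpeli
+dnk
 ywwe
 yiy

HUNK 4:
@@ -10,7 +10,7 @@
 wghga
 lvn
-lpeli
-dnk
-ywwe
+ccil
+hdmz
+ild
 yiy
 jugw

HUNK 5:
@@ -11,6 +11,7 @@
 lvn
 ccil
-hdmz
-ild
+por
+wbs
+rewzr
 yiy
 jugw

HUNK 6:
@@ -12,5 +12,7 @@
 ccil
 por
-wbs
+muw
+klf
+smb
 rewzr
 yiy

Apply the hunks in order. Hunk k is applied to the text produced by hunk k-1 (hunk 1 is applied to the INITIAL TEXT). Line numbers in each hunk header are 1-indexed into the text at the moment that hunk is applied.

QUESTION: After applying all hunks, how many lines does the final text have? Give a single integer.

Answer: 19

Derivation:
Hunk 1: at line 4 remove [pxtkx] add [oxemt,ytx] -> 14 lines: vyrmj zwqqs nwjyt pjwg mjyl oxemt ytx ydss bgtv wghga udlb ywwe yiy jugw
Hunk 2: at line 1 remove [zwqqs,nwjyt,pjwg] add [tvt,myugx,bcymr] -> 14 lines: vyrmj tvt myugx bcymr mjyl oxemt ytx ydss bgtv wghga udlb ywwe yiy jugw
Hunk 3: at line 9 remove [udlb] add [lvn,lpeli,dnk] -> 16 lines: vyrmj tvt myugx bcymr mjyl oxemt ytx ydss bgtv wghga lvn lpeli dnk ywwe yiy jugw
Hunk 4: at line 10 remove [lpeli,dnk,ywwe] add [ccil,hdmz,ild] -> 16 lines: vyrmj tvt myugx bcymr mjyl oxemt ytx ydss bgtv wghga lvn ccil hdmz ild yiy jugw
Hunk 5: at line 11 remove [hdmz,ild] add [por,wbs,rewzr] -> 17 lines: vyrmj tvt myugx bcymr mjyl oxemt ytx ydss bgtv wghga lvn ccil por wbs rewzr yiy jugw
Hunk 6: at line 12 remove [wbs] add [muw,klf,smb] -> 19 lines: vyrmj tvt myugx bcymr mjyl oxemt ytx ydss bgtv wghga lvn ccil por muw klf smb rewzr yiy jugw
Final line count: 19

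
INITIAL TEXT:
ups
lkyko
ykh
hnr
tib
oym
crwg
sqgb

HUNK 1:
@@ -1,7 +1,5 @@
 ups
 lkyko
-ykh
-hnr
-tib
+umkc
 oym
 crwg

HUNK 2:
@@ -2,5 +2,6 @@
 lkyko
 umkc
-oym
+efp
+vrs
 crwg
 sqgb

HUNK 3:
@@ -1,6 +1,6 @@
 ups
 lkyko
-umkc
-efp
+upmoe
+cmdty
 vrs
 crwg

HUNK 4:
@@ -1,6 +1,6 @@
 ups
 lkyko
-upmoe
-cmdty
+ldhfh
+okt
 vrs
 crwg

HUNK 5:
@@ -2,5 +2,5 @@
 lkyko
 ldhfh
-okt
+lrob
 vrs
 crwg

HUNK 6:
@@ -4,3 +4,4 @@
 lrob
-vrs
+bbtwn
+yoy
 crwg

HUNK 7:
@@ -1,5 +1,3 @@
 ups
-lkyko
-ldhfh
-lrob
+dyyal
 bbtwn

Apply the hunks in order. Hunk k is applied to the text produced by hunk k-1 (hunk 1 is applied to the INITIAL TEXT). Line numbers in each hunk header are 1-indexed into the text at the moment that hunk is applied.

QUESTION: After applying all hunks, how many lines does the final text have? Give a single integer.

Answer: 6

Derivation:
Hunk 1: at line 1 remove [ykh,hnr,tib] add [umkc] -> 6 lines: ups lkyko umkc oym crwg sqgb
Hunk 2: at line 2 remove [oym] add [efp,vrs] -> 7 lines: ups lkyko umkc efp vrs crwg sqgb
Hunk 3: at line 1 remove [umkc,efp] add [upmoe,cmdty] -> 7 lines: ups lkyko upmoe cmdty vrs crwg sqgb
Hunk 4: at line 1 remove [upmoe,cmdty] add [ldhfh,okt] -> 7 lines: ups lkyko ldhfh okt vrs crwg sqgb
Hunk 5: at line 2 remove [okt] add [lrob] -> 7 lines: ups lkyko ldhfh lrob vrs crwg sqgb
Hunk 6: at line 4 remove [vrs] add [bbtwn,yoy] -> 8 lines: ups lkyko ldhfh lrob bbtwn yoy crwg sqgb
Hunk 7: at line 1 remove [lkyko,ldhfh,lrob] add [dyyal] -> 6 lines: ups dyyal bbtwn yoy crwg sqgb
Final line count: 6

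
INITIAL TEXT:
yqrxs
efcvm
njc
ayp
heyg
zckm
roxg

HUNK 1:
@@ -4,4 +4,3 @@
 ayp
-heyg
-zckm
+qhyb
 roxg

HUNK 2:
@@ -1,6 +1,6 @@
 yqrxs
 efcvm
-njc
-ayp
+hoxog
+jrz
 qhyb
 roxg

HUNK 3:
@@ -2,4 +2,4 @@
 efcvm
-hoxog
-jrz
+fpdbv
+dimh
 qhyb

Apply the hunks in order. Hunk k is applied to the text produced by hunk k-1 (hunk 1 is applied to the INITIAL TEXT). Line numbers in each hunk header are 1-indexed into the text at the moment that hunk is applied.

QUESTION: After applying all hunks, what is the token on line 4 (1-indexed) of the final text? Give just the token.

Answer: dimh

Derivation:
Hunk 1: at line 4 remove [heyg,zckm] add [qhyb] -> 6 lines: yqrxs efcvm njc ayp qhyb roxg
Hunk 2: at line 1 remove [njc,ayp] add [hoxog,jrz] -> 6 lines: yqrxs efcvm hoxog jrz qhyb roxg
Hunk 3: at line 2 remove [hoxog,jrz] add [fpdbv,dimh] -> 6 lines: yqrxs efcvm fpdbv dimh qhyb roxg
Final line 4: dimh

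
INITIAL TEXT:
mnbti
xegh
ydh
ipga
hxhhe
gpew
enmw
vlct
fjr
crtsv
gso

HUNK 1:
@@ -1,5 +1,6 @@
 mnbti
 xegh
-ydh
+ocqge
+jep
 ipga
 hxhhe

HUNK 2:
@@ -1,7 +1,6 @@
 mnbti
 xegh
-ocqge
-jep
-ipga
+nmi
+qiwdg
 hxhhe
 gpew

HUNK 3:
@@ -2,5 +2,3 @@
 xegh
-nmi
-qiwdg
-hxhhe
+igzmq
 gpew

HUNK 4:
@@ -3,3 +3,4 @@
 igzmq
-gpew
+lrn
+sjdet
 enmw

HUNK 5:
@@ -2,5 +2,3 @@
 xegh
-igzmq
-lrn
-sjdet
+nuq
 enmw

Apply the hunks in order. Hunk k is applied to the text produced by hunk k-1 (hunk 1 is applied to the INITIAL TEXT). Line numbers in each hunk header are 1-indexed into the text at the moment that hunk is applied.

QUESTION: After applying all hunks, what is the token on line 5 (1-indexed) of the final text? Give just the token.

Hunk 1: at line 1 remove [ydh] add [ocqge,jep] -> 12 lines: mnbti xegh ocqge jep ipga hxhhe gpew enmw vlct fjr crtsv gso
Hunk 2: at line 1 remove [ocqge,jep,ipga] add [nmi,qiwdg] -> 11 lines: mnbti xegh nmi qiwdg hxhhe gpew enmw vlct fjr crtsv gso
Hunk 3: at line 2 remove [nmi,qiwdg,hxhhe] add [igzmq] -> 9 lines: mnbti xegh igzmq gpew enmw vlct fjr crtsv gso
Hunk 4: at line 3 remove [gpew] add [lrn,sjdet] -> 10 lines: mnbti xegh igzmq lrn sjdet enmw vlct fjr crtsv gso
Hunk 5: at line 2 remove [igzmq,lrn,sjdet] add [nuq] -> 8 lines: mnbti xegh nuq enmw vlct fjr crtsv gso
Final line 5: vlct

Answer: vlct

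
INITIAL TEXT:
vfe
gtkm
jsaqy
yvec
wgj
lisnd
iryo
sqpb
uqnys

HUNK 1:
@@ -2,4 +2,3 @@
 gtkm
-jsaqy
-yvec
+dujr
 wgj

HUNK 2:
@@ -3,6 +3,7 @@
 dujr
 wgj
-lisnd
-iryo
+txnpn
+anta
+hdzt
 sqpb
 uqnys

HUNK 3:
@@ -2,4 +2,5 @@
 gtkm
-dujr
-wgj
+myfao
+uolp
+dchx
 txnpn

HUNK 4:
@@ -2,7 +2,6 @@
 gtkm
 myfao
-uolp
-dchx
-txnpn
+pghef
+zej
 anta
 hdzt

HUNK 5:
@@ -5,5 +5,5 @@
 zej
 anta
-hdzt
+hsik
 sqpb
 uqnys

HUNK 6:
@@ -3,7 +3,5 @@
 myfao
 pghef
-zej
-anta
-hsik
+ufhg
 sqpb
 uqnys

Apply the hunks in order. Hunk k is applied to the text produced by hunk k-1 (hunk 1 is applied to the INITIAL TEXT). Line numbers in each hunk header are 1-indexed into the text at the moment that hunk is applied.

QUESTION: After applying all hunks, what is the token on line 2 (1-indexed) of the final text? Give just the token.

Answer: gtkm

Derivation:
Hunk 1: at line 2 remove [jsaqy,yvec] add [dujr] -> 8 lines: vfe gtkm dujr wgj lisnd iryo sqpb uqnys
Hunk 2: at line 3 remove [lisnd,iryo] add [txnpn,anta,hdzt] -> 9 lines: vfe gtkm dujr wgj txnpn anta hdzt sqpb uqnys
Hunk 3: at line 2 remove [dujr,wgj] add [myfao,uolp,dchx] -> 10 lines: vfe gtkm myfao uolp dchx txnpn anta hdzt sqpb uqnys
Hunk 4: at line 2 remove [uolp,dchx,txnpn] add [pghef,zej] -> 9 lines: vfe gtkm myfao pghef zej anta hdzt sqpb uqnys
Hunk 5: at line 5 remove [hdzt] add [hsik] -> 9 lines: vfe gtkm myfao pghef zej anta hsik sqpb uqnys
Hunk 6: at line 3 remove [zej,anta,hsik] add [ufhg] -> 7 lines: vfe gtkm myfao pghef ufhg sqpb uqnys
Final line 2: gtkm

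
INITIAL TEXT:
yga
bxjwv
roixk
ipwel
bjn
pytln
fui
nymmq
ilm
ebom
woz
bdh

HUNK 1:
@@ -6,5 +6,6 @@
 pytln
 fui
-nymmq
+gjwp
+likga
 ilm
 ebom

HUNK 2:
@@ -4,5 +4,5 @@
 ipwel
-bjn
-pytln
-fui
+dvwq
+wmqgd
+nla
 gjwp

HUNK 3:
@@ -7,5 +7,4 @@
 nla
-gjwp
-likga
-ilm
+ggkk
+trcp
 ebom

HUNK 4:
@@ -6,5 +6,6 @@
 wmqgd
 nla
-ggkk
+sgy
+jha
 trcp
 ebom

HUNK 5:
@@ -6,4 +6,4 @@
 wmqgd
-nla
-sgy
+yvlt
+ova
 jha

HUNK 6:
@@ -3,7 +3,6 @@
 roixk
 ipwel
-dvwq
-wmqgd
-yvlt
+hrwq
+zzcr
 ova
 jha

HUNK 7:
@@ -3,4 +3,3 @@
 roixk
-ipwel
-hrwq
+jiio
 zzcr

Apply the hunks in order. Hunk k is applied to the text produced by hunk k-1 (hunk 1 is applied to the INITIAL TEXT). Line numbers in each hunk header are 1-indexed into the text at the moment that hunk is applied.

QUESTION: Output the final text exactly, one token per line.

Hunk 1: at line 6 remove [nymmq] add [gjwp,likga] -> 13 lines: yga bxjwv roixk ipwel bjn pytln fui gjwp likga ilm ebom woz bdh
Hunk 2: at line 4 remove [bjn,pytln,fui] add [dvwq,wmqgd,nla] -> 13 lines: yga bxjwv roixk ipwel dvwq wmqgd nla gjwp likga ilm ebom woz bdh
Hunk 3: at line 7 remove [gjwp,likga,ilm] add [ggkk,trcp] -> 12 lines: yga bxjwv roixk ipwel dvwq wmqgd nla ggkk trcp ebom woz bdh
Hunk 4: at line 6 remove [ggkk] add [sgy,jha] -> 13 lines: yga bxjwv roixk ipwel dvwq wmqgd nla sgy jha trcp ebom woz bdh
Hunk 5: at line 6 remove [nla,sgy] add [yvlt,ova] -> 13 lines: yga bxjwv roixk ipwel dvwq wmqgd yvlt ova jha trcp ebom woz bdh
Hunk 6: at line 3 remove [dvwq,wmqgd,yvlt] add [hrwq,zzcr] -> 12 lines: yga bxjwv roixk ipwel hrwq zzcr ova jha trcp ebom woz bdh
Hunk 7: at line 3 remove [ipwel,hrwq] add [jiio] -> 11 lines: yga bxjwv roixk jiio zzcr ova jha trcp ebom woz bdh

Answer: yga
bxjwv
roixk
jiio
zzcr
ova
jha
trcp
ebom
woz
bdh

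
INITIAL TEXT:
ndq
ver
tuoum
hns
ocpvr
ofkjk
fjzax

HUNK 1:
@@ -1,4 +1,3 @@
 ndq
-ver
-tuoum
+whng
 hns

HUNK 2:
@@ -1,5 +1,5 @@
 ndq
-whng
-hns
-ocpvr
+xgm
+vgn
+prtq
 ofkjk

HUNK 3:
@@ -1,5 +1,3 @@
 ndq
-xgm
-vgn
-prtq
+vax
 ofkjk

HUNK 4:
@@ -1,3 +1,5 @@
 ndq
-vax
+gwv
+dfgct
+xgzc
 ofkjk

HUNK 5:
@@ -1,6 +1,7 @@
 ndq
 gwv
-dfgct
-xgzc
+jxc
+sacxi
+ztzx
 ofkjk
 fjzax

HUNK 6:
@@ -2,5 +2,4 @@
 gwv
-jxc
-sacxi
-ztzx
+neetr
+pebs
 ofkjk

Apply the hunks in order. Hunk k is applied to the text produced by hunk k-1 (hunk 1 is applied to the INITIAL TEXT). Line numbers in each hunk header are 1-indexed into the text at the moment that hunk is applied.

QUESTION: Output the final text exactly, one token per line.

Hunk 1: at line 1 remove [ver,tuoum] add [whng] -> 6 lines: ndq whng hns ocpvr ofkjk fjzax
Hunk 2: at line 1 remove [whng,hns,ocpvr] add [xgm,vgn,prtq] -> 6 lines: ndq xgm vgn prtq ofkjk fjzax
Hunk 3: at line 1 remove [xgm,vgn,prtq] add [vax] -> 4 lines: ndq vax ofkjk fjzax
Hunk 4: at line 1 remove [vax] add [gwv,dfgct,xgzc] -> 6 lines: ndq gwv dfgct xgzc ofkjk fjzax
Hunk 5: at line 1 remove [dfgct,xgzc] add [jxc,sacxi,ztzx] -> 7 lines: ndq gwv jxc sacxi ztzx ofkjk fjzax
Hunk 6: at line 2 remove [jxc,sacxi,ztzx] add [neetr,pebs] -> 6 lines: ndq gwv neetr pebs ofkjk fjzax

Answer: ndq
gwv
neetr
pebs
ofkjk
fjzax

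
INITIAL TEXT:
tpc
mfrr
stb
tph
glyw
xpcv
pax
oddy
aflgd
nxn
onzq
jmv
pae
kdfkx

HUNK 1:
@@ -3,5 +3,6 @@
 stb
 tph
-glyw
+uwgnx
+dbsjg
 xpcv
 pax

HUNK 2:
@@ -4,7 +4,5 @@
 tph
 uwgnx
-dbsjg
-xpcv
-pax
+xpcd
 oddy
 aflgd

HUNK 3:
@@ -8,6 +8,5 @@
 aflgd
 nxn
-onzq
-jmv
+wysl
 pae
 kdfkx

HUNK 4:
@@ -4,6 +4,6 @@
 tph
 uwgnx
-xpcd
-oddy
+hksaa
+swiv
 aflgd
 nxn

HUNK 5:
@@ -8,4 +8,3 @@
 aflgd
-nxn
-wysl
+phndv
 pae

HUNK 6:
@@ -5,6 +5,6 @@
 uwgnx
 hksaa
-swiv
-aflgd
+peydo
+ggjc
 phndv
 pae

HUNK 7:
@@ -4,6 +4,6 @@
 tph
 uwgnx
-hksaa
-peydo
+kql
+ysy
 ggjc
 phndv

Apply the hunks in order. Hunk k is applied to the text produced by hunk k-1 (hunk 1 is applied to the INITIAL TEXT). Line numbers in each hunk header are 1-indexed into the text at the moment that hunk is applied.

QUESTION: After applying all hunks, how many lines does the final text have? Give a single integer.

Answer: 11

Derivation:
Hunk 1: at line 3 remove [glyw] add [uwgnx,dbsjg] -> 15 lines: tpc mfrr stb tph uwgnx dbsjg xpcv pax oddy aflgd nxn onzq jmv pae kdfkx
Hunk 2: at line 4 remove [dbsjg,xpcv,pax] add [xpcd] -> 13 lines: tpc mfrr stb tph uwgnx xpcd oddy aflgd nxn onzq jmv pae kdfkx
Hunk 3: at line 8 remove [onzq,jmv] add [wysl] -> 12 lines: tpc mfrr stb tph uwgnx xpcd oddy aflgd nxn wysl pae kdfkx
Hunk 4: at line 4 remove [xpcd,oddy] add [hksaa,swiv] -> 12 lines: tpc mfrr stb tph uwgnx hksaa swiv aflgd nxn wysl pae kdfkx
Hunk 5: at line 8 remove [nxn,wysl] add [phndv] -> 11 lines: tpc mfrr stb tph uwgnx hksaa swiv aflgd phndv pae kdfkx
Hunk 6: at line 5 remove [swiv,aflgd] add [peydo,ggjc] -> 11 lines: tpc mfrr stb tph uwgnx hksaa peydo ggjc phndv pae kdfkx
Hunk 7: at line 4 remove [hksaa,peydo] add [kql,ysy] -> 11 lines: tpc mfrr stb tph uwgnx kql ysy ggjc phndv pae kdfkx
Final line count: 11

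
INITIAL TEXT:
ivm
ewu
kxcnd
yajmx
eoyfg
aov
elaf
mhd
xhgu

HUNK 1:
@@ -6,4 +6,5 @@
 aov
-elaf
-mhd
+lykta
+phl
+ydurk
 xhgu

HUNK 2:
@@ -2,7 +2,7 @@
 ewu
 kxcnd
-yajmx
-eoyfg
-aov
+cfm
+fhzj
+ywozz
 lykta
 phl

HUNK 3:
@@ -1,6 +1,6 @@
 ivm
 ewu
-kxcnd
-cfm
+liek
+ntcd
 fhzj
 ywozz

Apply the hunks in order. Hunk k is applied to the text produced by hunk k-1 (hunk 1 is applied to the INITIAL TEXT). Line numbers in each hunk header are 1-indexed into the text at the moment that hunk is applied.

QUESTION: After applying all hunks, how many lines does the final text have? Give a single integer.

Hunk 1: at line 6 remove [elaf,mhd] add [lykta,phl,ydurk] -> 10 lines: ivm ewu kxcnd yajmx eoyfg aov lykta phl ydurk xhgu
Hunk 2: at line 2 remove [yajmx,eoyfg,aov] add [cfm,fhzj,ywozz] -> 10 lines: ivm ewu kxcnd cfm fhzj ywozz lykta phl ydurk xhgu
Hunk 3: at line 1 remove [kxcnd,cfm] add [liek,ntcd] -> 10 lines: ivm ewu liek ntcd fhzj ywozz lykta phl ydurk xhgu
Final line count: 10

Answer: 10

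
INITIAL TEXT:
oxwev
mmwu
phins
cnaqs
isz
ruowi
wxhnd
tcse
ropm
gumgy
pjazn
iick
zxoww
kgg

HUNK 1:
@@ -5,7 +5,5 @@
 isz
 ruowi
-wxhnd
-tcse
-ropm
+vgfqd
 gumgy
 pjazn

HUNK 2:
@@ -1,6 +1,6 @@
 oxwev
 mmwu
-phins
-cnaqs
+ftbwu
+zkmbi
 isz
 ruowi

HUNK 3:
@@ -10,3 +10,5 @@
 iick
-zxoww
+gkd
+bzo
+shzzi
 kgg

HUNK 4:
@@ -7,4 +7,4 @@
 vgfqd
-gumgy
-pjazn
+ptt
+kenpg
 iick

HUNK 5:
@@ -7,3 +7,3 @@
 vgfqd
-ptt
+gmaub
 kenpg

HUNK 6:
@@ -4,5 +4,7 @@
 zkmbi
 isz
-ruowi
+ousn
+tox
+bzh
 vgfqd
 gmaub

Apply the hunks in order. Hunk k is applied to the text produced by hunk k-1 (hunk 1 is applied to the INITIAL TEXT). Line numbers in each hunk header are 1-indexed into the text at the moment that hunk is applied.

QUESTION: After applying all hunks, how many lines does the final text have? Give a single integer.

Answer: 16

Derivation:
Hunk 1: at line 5 remove [wxhnd,tcse,ropm] add [vgfqd] -> 12 lines: oxwev mmwu phins cnaqs isz ruowi vgfqd gumgy pjazn iick zxoww kgg
Hunk 2: at line 1 remove [phins,cnaqs] add [ftbwu,zkmbi] -> 12 lines: oxwev mmwu ftbwu zkmbi isz ruowi vgfqd gumgy pjazn iick zxoww kgg
Hunk 3: at line 10 remove [zxoww] add [gkd,bzo,shzzi] -> 14 lines: oxwev mmwu ftbwu zkmbi isz ruowi vgfqd gumgy pjazn iick gkd bzo shzzi kgg
Hunk 4: at line 7 remove [gumgy,pjazn] add [ptt,kenpg] -> 14 lines: oxwev mmwu ftbwu zkmbi isz ruowi vgfqd ptt kenpg iick gkd bzo shzzi kgg
Hunk 5: at line 7 remove [ptt] add [gmaub] -> 14 lines: oxwev mmwu ftbwu zkmbi isz ruowi vgfqd gmaub kenpg iick gkd bzo shzzi kgg
Hunk 6: at line 4 remove [ruowi] add [ousn,tox,bzh] -> 16 lines: oxwev mmwu ftbwu zkmbi isz ousn tox bzh vgfqd gmaub kenpg iick gkd bzo shzzi kgg
Final line count: 16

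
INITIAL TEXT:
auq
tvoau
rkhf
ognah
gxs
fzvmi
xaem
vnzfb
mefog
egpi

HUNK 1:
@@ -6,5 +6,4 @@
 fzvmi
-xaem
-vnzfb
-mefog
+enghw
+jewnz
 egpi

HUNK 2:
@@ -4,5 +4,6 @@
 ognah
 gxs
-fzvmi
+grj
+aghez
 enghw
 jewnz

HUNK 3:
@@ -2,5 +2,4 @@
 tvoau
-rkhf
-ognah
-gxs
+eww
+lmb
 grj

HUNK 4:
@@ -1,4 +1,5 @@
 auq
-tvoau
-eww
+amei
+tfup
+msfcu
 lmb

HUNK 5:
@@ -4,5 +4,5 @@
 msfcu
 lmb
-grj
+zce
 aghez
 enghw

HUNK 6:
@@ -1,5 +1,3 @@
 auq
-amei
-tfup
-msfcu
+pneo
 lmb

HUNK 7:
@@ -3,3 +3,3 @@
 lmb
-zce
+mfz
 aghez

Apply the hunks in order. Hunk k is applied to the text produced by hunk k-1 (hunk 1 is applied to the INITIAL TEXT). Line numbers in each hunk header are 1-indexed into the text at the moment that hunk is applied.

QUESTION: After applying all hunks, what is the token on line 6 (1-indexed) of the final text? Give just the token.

Hunk 1: at line 6 remove [xaem,vnzfb,mefog] add [enghw,jewnz] -> 9 lines: auq tvoau rkhf ognah gxs fzvmi enghw jewnz egpi
Hunk 2: at line 4 remove [fzvmi] add [grj,aghez] -> 10 lines: auq tvoau rkhf ognah gxs grj aghez enghw jewnz egpi
Hunk 3: at line 2 remove [rkhf,ognah,gxs] add [eww,lmb] -> 9 lines: auq tvoau eww lmb grj aghez enghw jewnz egpi
Hunk 4: at line 1 remove [tvoau,eww] add [amei,tfup,msfcu] -> 10 lines: auq amei tfup msfcu lmb grj aghez enghw jewnz egpi
Hunk 5: at line 4 remove [grj] add [zce] -> 10 lines: auq amei tfup msfcu lmb zce aghez enghw jewnz egpi
Hunk 6: at line 1 remove [amei,tfup,msfcu] add [pneo] -> 8 lines: auq pneo lmb zce aghez enghw jewnz egpi
Hunk 7: at line 3 remove [zce] add [mfz] -> 8 lines: auq pneo lmb mfz aghez enghw jewnz egpi
Final line 6: enghw

Answer: enghw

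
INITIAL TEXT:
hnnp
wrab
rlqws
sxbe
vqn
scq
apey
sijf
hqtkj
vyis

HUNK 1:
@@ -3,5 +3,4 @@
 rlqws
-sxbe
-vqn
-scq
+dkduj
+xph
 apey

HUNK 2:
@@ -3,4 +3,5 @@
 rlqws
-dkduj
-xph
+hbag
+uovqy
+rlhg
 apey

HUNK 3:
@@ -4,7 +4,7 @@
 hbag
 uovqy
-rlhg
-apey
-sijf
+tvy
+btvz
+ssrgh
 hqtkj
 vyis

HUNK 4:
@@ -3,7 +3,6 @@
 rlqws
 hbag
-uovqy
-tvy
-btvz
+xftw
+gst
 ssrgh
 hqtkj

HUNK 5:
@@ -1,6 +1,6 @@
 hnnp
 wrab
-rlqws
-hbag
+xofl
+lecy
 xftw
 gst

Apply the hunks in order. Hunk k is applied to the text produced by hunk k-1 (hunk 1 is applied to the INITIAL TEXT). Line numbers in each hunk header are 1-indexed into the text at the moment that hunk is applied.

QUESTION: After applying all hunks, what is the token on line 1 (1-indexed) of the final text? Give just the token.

Answer: hnnp

Derivation:
Hunk 1: at line 3 remove [sxbe,vqn,scq] add [dkduj,xph] -> 9 lines: hnnp wrab rlqws dkduj xph apey sijf hqtkj vyis
Hunk 2: at line 3 remove [dkduj,xph] add [hbag,uovqy,rlhg] -> 10 lines: hnnp wrab rlqws hbag uovqy rlhg apey sijf hqtkj vyis
Hunk 3: at line 4 remove [rlhg,apey,sijf] add [tvy,btvz,ssrgh] -> 10 lines: hnnp wrab rlqws hbag uovqy tvy btvz ssrgh hqtkj vyis
Hunk 4: at line 3 remove [uovqy,tvy,btvz] add [xftw,gst] -> 9 lines: hnnp wrab rlqws hbag xftw gst ssrgh hqtkj vyis
Hunk 5: at line 1 remove [rlqws,hbag] add [xofl,lecy] -> 9 lines: hnnp wrab xofl lecy xftw gst ssrgh hqtkj vyis
Final line 1: hnnp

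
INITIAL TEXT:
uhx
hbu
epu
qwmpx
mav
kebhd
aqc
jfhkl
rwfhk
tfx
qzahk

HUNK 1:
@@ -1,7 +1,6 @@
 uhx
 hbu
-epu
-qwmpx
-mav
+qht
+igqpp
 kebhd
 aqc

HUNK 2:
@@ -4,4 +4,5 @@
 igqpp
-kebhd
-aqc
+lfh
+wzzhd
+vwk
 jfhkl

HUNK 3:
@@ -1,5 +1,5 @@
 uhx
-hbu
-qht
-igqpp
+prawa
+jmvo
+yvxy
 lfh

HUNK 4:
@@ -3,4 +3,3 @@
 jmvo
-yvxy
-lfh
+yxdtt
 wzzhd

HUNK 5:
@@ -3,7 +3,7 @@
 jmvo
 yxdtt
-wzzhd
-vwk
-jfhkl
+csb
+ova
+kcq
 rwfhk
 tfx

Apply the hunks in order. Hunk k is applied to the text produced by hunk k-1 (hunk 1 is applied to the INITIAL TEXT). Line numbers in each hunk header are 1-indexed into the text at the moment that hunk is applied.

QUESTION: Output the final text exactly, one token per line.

Hunk 1: at line 1 remove [epu,qwmpx,mav] add [qht,igqpp] -> 10 lines: uhx hbu qht igqpp kebhd aqc jfhkl rwfhk tfx qzahk
Hunk 2: at line 4 remove [kebhd,aqc] add [lfh,wzzhd,vwk] -> 11 lines: uhx hbu qht igqpp lfh wzzhd vwk jfhkl rwfhk tfx qzahk
Hunk 3: at line 1 remove [hbu,qht,igqpp] add [prawa,jmvo,yvxy] -> 11 lines: uhx prawa jmvo yvxy lfh wzzhd vwk jfhkl rwfhk tfx qzahk
Hunk 4: at line 3 remove [yvxy,lfh] add [yxdtt] -> 10 lines: uhx prawa jmvo yxdtt wzzhd vwk jfhkl rwfhk tfx qzahk
Hunk 5: at line 3 remove [wzzhd,vwk,jfhkl] add [csb,ova,kcq] -> 10 lines: uhx prawa jmvo yxdtt csb ova kcq rwfhk tfx qzahk

Answer: uhx
prawa
jmvo
yxdtt
csb
ova
kcq
rwfhk
tfx
qzahk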